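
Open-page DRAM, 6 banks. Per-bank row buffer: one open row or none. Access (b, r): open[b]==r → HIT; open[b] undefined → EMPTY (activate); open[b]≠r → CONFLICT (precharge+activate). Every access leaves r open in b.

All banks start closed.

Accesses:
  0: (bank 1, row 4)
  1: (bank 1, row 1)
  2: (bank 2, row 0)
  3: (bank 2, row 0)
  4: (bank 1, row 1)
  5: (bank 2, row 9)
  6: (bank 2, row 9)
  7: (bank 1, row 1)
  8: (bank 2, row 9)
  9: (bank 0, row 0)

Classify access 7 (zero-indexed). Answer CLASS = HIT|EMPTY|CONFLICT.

CLASS = HIT

0: bank 1 row 4 — prev None → EMPTY
1: bank 1 row 1 — prev 4 → CONFLICT
2: bank 2 row 0 — prev None → EMPTY
3: bank 2 row 0 — prev 0 → HIT
4: bank 1 row 1 — prev 1 → HIT
5: bank 2 row 9 — prev 0 → CONFLICT
6: bank 2 row 9 — prev 9 → HIT
7: bank 1 row 1 — prev 1 → HIT
8: bank 2 row 9 — prev 9 → HIT
9: bank 0 row 0 — prev None → EMPTY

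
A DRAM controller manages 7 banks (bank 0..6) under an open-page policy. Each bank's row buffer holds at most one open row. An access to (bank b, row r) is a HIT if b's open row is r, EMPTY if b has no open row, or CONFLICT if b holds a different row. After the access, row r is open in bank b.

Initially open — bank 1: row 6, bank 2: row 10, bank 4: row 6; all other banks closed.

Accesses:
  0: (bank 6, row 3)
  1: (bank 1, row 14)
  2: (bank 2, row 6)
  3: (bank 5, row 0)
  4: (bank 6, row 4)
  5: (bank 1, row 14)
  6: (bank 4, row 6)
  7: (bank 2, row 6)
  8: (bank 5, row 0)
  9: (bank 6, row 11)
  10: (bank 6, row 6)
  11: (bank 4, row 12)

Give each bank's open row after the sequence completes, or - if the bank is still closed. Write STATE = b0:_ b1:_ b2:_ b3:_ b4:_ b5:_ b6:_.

STATE = b0:- b1:14 b2:6 b3:- b4:12 b5:0 b6:6

#0 (6,3) E
#1 (1,14) C  (was 6)
#2 (2,6) C  (was 10)
#3 (5,0) E
#4 (6,4) C  (was 3)
#5 (1,14) H  (was 14)
#6 (4,6) H  (was 6)
#7 (2,6) H  (was 6)
#8 (5,0) H  (was 0)
#9 (6,11) C  (was 4)
#10 (6,6) C  (was 11)
#11 (4,12) C  (was 6)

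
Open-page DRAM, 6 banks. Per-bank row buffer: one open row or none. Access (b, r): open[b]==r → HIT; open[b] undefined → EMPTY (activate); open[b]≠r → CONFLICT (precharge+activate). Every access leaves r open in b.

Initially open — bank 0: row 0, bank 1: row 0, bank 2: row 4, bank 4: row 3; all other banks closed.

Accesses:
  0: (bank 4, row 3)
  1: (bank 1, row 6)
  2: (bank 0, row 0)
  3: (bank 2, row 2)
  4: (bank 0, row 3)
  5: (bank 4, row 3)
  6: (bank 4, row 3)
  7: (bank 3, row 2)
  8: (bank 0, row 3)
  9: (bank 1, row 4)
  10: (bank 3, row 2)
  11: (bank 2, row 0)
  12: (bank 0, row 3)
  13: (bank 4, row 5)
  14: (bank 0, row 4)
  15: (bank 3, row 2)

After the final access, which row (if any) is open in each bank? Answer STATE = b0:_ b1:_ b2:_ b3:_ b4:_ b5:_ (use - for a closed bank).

STATE = b0:4 b1:4 b2:0 b3:2 b4:5 b5:-

step 0: bank4 3->3 [HIT]
step 1: bank1 0->6 [CONFLICT]
step 2: bank0 0->0 [HIT]
step 3: bank2 4->2 [CONFLICT]
step 4: bank0 0->3 [CONFLICT]
step 5: bank4 3->3 [HIT]
step 6: bank4 3->3 [HIT]
step 7: bank3 None->2 [EMPTY]
step 8: bank0 3->3 [HIT]
step 9: bank1 6->4 [CONFLICT]
step 10: bank3 2->2 [HIT]
step 11: bank2 2->0 [CONFLICT]
step 12: bank0 3->3 [HIT]
step 13: bank4 3->5 [CONFLICT]
step 14: bank0 3->4 [CONFLICT]
step 15: bank3 2->2 [HIT]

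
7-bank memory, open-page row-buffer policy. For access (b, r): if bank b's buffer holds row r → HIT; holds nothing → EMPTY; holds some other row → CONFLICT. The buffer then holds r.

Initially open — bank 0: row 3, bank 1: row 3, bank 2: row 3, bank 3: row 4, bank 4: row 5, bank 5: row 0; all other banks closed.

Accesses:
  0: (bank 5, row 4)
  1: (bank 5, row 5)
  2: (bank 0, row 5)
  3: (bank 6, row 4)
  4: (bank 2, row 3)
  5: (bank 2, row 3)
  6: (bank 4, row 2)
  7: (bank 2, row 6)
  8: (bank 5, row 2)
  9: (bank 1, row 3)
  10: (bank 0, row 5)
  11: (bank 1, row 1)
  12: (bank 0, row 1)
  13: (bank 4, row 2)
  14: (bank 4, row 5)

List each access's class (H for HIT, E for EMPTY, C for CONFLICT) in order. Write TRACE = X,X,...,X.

TRACE = C,C,C,E,H,H,C,C,C,H,H,C,C,H,C

0: bank 5 row 4 — prev 0 → CONFLICT
1: bank 5 row 5 — prev 4 → CONFLICT
2: bank 0 row 5 — prev 3 → CONFLICT
3: bank 6 row 4 — prev None → EMPTY
4: bank 2 row 3 — prev 3 → HIT
5: bank 2 row 3 — prev 3 → HIT
6: bank 4 row 2 — prev 5 → CONFLICT
7: bank 2 row 6 — prev 3 → CONFLICT
8: bank 5 row 2 — prev 5 → CONFLICT
9: bank 1 row 3 — prev 3 → HIT
10: bank 0 row 5 — prev 5 → HIT
11: bank 1 row 1 — prev 3 → CONFLICT
12: bank 0 row 1 — prev 5 → CONFLICT
13: bank 4 row 2 — prev 2 → HIT
14: bank 4 row 5 — prev 2 → CONFLICT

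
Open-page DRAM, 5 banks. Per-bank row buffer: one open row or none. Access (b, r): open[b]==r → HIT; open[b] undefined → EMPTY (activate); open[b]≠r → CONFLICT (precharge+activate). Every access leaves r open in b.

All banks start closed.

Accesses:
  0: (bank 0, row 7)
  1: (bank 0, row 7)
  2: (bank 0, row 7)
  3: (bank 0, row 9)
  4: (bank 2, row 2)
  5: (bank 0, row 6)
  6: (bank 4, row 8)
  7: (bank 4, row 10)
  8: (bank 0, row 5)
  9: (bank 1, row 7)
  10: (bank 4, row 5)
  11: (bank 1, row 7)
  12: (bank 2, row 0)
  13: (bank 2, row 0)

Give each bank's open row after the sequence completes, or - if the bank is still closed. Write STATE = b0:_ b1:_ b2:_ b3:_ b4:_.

#0 (0,7) E
#1 (0,7) H  (was 7)
#2 (0,7) H  (was 7)
#3 (0,9) C  (was 7)
#4 (2,2) E
#5 (0,6) C  (was 9)
#6 (4,8) E
#7 (4,10) C  (was 8)
#8 (0,5) C  (was 6)
#9 (1,7) E
#10 (4,5) C  (was 10)
#11 (1,7) H  (was 7)
#12 (2,0) C  (was 2)
#13 (2,0) H  (was 0)

STATE = b0:5 b1:7 b2:0 b3:- b4:5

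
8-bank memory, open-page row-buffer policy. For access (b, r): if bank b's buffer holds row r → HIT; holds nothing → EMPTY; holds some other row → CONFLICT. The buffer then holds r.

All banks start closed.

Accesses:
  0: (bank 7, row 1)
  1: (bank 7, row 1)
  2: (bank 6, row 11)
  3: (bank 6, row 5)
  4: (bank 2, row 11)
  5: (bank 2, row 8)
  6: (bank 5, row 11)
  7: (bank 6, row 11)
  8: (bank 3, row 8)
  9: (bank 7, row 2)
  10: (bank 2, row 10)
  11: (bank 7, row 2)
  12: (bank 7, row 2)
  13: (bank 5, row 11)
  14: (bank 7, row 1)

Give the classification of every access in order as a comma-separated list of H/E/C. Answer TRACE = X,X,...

0: bank 7 row 1 — prev None → EMPTY
1: bank 7 row 1 — prev 1 → HIT
2: bank 6 row 11 — prev None → EMPTY
3: bank 6 row 5 — prev 11 → CONFLICT
4: bank 2 row 11 — prev None → EMPTY
5: bank 2 row 8 — prev 11 → CONFLICT
6: bank 5 row 11 — prev None → EMPTY
7: bank 6 row 11 — prev 5 → CONFLICT
8: bank 3 row 8 — prev None → EMPTY
9: bank 7 row 2 — prev 1 → CONFLICT
10: bank 2 row 10 — prev 8 → CONFLICT
11: bank 7 row 2 — prev 2 → HIT
12: bank 7 row 2 — prev 2 → HIT
13: bank 5 row 11 — prev 11 → HIT
14: bank 7 row 1 — prev 2 → CONFLICT

TRACE = E,H,E,C,E,C,E,C,E,C,C,H,H,H,C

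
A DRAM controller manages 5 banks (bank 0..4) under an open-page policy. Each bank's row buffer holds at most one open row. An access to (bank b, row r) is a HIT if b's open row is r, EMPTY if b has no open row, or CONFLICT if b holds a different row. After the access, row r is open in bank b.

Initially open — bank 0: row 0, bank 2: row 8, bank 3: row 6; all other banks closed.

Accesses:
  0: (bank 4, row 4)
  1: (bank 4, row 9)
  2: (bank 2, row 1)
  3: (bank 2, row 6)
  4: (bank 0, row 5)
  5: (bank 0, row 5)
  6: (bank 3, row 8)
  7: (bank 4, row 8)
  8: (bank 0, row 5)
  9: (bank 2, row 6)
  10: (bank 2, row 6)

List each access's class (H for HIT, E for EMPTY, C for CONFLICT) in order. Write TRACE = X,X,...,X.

TRACE = E,C,C,C,C,H,C,C,H,H,H

0: bank 4 row 4 — prev None → EMPTY
1: bank 4 row 9 — prev 4 → CONFLICT
2: bank 2 row 1 — prev 8 → CONFLICT
3: bank 2 row 6 — prev 1 → CONFLICT
4: bank 0 row 5 — prev 0 → CONFLICT
5: bank 0 row 5 — prev 5 → HIT
6: bank 3 row 8 — prev 6 → CONFLICT
7: bank 4 row 8 — prev 9 → CONFLICT
8: bank 0 row 5 — prev 5 → HIT
9: bank 2 row 6 — prev 6 → HIT
10: bank 2 row 6 — prev 6 → HIT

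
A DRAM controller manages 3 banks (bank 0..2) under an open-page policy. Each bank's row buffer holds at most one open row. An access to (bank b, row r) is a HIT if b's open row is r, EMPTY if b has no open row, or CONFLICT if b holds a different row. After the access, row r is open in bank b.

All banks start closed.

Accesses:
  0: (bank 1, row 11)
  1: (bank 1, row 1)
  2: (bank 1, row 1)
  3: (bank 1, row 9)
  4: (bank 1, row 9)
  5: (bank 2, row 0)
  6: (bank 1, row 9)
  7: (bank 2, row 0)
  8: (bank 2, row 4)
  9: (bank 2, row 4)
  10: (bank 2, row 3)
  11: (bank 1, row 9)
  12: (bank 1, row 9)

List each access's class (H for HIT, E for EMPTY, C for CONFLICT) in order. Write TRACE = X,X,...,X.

TRACE = E,C,H,C,H,E,H,H,C,H,C,H,H

0: bank 1 row 11 — prev None → EMPTY
1: bank 1 row 1 — prev 11 → CONFLICT
2: bank 1 row 1 — prev 1 → HIT
3: bank 1 row 9 — prev 1 → CONFLICT
4: bank 1 row 9 — prev 9 → HIT
5: bank 2 row 0 — prev None → EMPTY
6: bank 1 row 9 — prev 9 → HIT
7: bank 2 row 0 — prev 0 → HIT
8: bank 2 row 4 — prev 0 → CONFLICT
9: bank 2 row 4 — prev 4 → HIT
10: bank 2 row 3 — prev 4 → CONFLICT
11: bank 1 row 9 — prev 9 → HIT
12: bank 1 row 9 — prev 9 → HIT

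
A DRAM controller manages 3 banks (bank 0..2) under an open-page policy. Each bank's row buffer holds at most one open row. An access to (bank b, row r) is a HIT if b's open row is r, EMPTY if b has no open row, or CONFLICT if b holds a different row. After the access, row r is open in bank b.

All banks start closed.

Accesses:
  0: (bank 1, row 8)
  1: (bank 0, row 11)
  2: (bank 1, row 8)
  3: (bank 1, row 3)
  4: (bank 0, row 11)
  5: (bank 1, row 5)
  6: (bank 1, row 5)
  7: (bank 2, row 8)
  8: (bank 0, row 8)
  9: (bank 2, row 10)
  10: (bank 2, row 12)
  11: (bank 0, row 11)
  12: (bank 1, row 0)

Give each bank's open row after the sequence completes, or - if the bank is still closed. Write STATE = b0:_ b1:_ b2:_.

0: bank 1 row 8 — prev None → EMPTY
1: bank 0 row 11 — prev None → EMPTY
2: bank 1 row 8 — prev 8 → HIT
3: bank 1 row 3 — prev 8 → CONFLICT
4: bank 0 row 11 — prev 11 → HIT
5: bank 1 row 5 — prev 3 → CONFLICT
6: bank 1 row 5 — prev 5 → HIT
7: bank 2 row 8 — prev None → EMPTY
8: bank 0 row 8 — prev 11 → CONFLICT
9: bank 2 row 10 — prev 8 → CONFLICT
10: bank 2 row 12 — prev 10 → CONFLICT
11: bank 0 row 11 — prev 8 → CONFLICT
12: bank 1 row 0 — prev 5 → CONFLICT

STATE = b0:11 b1:0 b2:12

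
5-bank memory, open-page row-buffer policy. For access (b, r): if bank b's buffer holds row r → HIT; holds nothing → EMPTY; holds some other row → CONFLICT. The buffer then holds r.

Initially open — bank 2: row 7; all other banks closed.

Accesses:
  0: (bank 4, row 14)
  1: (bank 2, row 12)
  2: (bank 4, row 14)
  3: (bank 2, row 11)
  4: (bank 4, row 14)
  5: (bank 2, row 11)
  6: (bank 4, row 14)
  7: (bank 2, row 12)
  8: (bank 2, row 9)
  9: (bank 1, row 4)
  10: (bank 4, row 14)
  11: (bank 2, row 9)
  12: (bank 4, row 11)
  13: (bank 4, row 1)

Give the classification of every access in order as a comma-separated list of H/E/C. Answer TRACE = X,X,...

TRACE = E,C,H,C,H,H,H,C,C,E,H,H,C,C

#0 (4,14) E
#1 (2,12) C  (was 7)
#2 (4,14) H  (was 14)
#3 (2,11) C  (was 12)
#4 (4,14) H  (was 14)
#5 (2,11) H  (was 11)
#6 (4,14) H  (was 14)
#7 (2,12) C  (was 11)
#8 (2,9) C  (was 12)
#9 (1,4) E
#10 (4,14) H  (was 14)
#11 (2,9) H  (was 9)
#12 (4,11) C  (was 14)
#13 (4,1) C  (was 11)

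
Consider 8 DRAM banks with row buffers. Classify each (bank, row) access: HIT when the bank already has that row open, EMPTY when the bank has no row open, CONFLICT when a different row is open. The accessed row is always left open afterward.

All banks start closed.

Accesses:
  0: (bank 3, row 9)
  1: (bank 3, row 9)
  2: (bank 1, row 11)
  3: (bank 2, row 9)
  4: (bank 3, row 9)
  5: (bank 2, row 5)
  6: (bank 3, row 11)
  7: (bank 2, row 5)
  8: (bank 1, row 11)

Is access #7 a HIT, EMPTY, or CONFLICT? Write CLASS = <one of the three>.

  [0] b3 r9: no row ⇒ E
  [1] b3 r9: had r9 ⇒ H
  [2] b1 r11: no row ⇒ E
  [3] b2 r9: no row ⇒ E
  [4] b3 r9: had r9 ⇒ H
  [5] b2 r5: had r9 ⇒ C
  [6] b3 r11: had r9 ⇒ C
  [7] b2 r5: had r5 ⇒ H
  [8] b1 r11: had r11 ⇒ H

CLASS = HIT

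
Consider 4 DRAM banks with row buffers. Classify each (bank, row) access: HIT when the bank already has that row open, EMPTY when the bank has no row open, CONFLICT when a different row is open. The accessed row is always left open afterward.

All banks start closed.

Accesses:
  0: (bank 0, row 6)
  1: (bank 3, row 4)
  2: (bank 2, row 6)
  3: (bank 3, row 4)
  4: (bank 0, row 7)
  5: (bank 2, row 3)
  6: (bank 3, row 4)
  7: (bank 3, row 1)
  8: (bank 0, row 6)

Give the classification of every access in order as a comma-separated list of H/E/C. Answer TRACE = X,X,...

TRACE = E,E,E,H,C,C,H,C,C

step 0: bank0 None->6 [EMPTY]
step 1: bank3 None->4 [EMPTY]
step 2: bank2 None->6 [EMPTY]
step 3: bank3 4->4 [HIT]
step 4: bank0 6->7 [CONFLICT]
step 5: bank2 6->3 [CONFLICT]
step 6: bank3 4->4 [HIT]
step 7: bank3 4->1 [CONFLICT]
step 8: bank0 7->6 [CONFLICT]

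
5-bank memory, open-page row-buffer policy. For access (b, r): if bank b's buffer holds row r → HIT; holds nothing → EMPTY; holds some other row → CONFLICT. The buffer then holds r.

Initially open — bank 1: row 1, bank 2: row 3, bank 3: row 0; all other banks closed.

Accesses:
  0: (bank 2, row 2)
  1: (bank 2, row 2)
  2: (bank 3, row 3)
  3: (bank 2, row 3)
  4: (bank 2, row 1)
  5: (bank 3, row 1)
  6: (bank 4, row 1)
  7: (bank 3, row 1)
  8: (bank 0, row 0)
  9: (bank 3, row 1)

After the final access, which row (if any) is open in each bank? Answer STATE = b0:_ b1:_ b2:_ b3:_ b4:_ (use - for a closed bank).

STATE = b0:0 b1:1 b2:1 b3:1 b4:1

  [0] b2 r2: had r3 ⇒ C
  [1] b2 r2: had r2 ⇒ H
  [2] b3 r3: had r0 ⇒ C
  [3] b2 r3: had r2 ⇒ C
  [4] b2 r1: had r3 ⇒ C
  [5] b3 r1: had r3 ⇒ C
  [6] b4 r1: no row ⇒ E
  [7] b3 r1: had r1 ⇒ H
  [8] b0 r0: no row ⇒ E
  [9] b3 r1: had r1 ⇒ H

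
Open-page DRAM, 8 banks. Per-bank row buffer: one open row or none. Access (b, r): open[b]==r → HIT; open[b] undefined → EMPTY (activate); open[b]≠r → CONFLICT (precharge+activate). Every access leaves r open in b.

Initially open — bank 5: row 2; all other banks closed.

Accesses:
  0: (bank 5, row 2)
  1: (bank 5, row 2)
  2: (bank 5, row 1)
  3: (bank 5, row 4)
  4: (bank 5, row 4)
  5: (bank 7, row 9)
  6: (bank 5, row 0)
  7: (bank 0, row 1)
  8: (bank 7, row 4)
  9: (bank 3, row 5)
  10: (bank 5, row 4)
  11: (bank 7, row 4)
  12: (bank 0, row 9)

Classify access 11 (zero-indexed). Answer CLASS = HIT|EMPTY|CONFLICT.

CLASS = HIT

step 0: bank5 2->2 [HIT]
step 1: bank5 2->2 [HIT]
step 2: bank5 2->1 [CONFLICT]
step 3: bank5 1->4 [CONFLICT]
step 4: bank5 4->4 [HIT]
step 5: bank7 None->9 [EMPTY]
step 6: bank5 4->0 [CONFLICT]
step 7: bank0 None->1 [EMPTY]
step 8: bank7 9->4 [CONFLICT]
step 9: bank3 None->5 [EMPTY]
step 10: bank5 0->4 [CONFLICT]
step 11: bank7 4->4 [HIT]
step 12: bank0 1->9 [CONFLICT]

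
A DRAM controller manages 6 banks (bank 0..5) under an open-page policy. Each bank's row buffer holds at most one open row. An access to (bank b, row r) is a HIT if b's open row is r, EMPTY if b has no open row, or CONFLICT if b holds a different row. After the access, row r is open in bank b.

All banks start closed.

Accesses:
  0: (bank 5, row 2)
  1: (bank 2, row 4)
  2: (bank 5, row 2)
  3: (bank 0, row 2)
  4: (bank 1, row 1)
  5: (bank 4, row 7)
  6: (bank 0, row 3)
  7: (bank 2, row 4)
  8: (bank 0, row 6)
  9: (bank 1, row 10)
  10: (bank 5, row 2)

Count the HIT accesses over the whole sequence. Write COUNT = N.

COUNT = 3

  [0] b5 r2: no row ⇒ E
  [1] b2 r4: no row ⇒ E
  [2] b5 r2: had r2 ⇒ H
  [3] b0 r2: no row ⇒ E
  [4] b1 r1: no row ⇒ E
  [5] b4 r7: no row ⇒ E
  [6] b0 r3: had r2 ⇒ C
  [7] b2 r4: had r4 ⇒ H
  [8] b0 r6: had r3 ⇒ C
  [9] b1 r10: had r1 ⇒ C
  [10] b5 r2: had r2 ⇒ H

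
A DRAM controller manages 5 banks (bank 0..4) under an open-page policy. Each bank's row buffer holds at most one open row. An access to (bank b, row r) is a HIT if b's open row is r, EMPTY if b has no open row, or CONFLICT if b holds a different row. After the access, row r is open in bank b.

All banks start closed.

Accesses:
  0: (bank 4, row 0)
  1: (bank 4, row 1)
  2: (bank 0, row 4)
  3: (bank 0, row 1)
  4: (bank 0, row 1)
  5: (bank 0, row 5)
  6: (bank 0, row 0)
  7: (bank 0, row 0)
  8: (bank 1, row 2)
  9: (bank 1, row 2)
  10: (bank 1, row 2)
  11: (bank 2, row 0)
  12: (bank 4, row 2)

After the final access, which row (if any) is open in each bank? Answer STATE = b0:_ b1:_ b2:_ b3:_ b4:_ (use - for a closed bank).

STATE = b0:0 b1:2 b2:0 b3:- b4:2

  [0] b4 r0: no row ⇒ E
  [1] b4 r1: had r0 ⇒ C
  [2] b0 r4: no row ⇒ E
  [3] b0 r1: had r4 ⇒ C
  [4] b0 r1: had r1 ⇒ H
  [5] b0 r5: had r1 ⇒ C
  [6] b0 r0: had r5 ⇒ C
  [7] b0 r0: had r0 ⇒ H
  [8] b1 r2: no row ⇒ E
  [9] b1 r2: had r2 ⇒ H
  [10] b1 r2: had r2 ⇒ H
  [11] b2 r0: no row ⇒ E
  [12] b4 r2: had r1 ⇒ C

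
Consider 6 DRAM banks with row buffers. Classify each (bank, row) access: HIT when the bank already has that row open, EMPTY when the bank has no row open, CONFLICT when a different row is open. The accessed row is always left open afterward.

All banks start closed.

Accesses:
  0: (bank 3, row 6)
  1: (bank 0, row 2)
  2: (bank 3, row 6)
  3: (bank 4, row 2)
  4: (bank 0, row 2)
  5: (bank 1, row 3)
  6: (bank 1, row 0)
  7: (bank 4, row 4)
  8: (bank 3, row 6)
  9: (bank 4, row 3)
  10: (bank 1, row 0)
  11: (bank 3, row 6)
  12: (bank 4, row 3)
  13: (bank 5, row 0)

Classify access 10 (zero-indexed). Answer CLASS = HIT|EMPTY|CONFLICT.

CLASS = HIT

step 0: bank3 None->6 [EMPTY]
step 1: bank0 None->2 [EMPTY]
step 2: bank3 6->6 [HIT]
step 3: bank4 None->2 [EMPTY]
step 4: bank0 2->2 [HIT]
step 5: bank1 None->3 [EMPTY]
step 6: bank1 3->0 [CONFLICT]
step 7: bank4 2->4 [CONFLICT]
step 8: bank3 6->6 [HIT]
step 9: bank4 4->3 [CONFLICT]
step 10: bank1 0->0 [HIT]
step 11: bank3 6->6 [HIT]
step 12: bank4 3->3 [HIT]
step 13: bank5 None->0 [EMPTY]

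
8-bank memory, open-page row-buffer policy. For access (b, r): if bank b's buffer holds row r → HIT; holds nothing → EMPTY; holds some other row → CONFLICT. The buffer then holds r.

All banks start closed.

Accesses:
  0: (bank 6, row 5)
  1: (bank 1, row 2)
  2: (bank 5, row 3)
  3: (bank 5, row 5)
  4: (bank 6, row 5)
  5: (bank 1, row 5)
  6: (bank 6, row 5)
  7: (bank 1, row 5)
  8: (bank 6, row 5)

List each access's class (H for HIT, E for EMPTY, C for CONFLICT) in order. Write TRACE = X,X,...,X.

TRACE = E,E,E,C,H,C,H,H,H

step 0: bank6 None->5 [EMPTY]
step 1: bank1 None->2 [EMPTY]
step 2: bank5 None->3 [EMPTY]
step 3: bank5 3->5 [CONFLICT]
step 4: bank6 5->5 [HIT]
step 5: bank1 2->5 [CONFLICT]
step 6: bank6 5->5 [HIT]
step 7: bank1 5->5 [HIT]
step 8: bank6 5->5 [HIT]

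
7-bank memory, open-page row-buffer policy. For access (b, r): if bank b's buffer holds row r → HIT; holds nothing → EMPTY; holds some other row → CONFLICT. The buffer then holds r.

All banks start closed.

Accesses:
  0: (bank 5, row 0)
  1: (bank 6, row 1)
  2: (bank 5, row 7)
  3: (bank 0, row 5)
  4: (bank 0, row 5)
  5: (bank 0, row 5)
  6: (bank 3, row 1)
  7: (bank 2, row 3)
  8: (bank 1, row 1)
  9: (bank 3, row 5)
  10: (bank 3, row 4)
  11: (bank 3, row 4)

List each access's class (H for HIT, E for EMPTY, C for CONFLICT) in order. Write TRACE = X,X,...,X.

TRACE = E,E,C,E,H,H,E,E,E,C,C,H

step 0: bank5 None->0 [EMPTY]
step 1: bank6 None->1 [EMPTY]
step 2: bank5 0->7 [CONFLICT]
step 3: bank0 None->5 [EMPTY]
step 4: bank0 5->5 [HIT]
step 5: bank0 5->5 [HIT]
step 6: bank3 None->1 [EMPTY]
step 7: bank2 None->3 [EMPTY]
step 8: bank1 None->1 [EMPTY]
step 9: bank3 1->5 [CONFLICT]
step 10: bank3 5->4 [CONFLICT]
step 11: bank3 4->4 [HIT]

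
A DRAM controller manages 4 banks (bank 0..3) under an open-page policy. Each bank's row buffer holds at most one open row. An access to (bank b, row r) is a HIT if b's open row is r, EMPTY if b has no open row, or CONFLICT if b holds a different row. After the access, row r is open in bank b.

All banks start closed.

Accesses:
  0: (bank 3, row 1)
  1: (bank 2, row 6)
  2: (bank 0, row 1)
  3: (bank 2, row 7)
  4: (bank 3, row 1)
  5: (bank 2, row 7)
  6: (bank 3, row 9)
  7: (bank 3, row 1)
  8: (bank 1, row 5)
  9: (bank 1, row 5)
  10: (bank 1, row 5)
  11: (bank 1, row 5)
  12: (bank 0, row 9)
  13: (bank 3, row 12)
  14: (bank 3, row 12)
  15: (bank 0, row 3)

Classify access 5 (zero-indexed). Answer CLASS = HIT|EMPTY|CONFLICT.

CLASS = HIT

step 0: bank3 None->1 [EMPTY]
step 1: bank2 None->6 [EMPTY]
step 2: bank0 None->1 [EMPTY]
step 3: bank2 6->7 [CONFLICT]
step 4: bank3 1->1 [HIT]
step 5: bank2 7->7 [HIT]
step 6: bank3 1->9 [CONFLICT]
step 7: bank3 9->1 [CONFLICT]
step 8: bank1 None->5 [EMPTY]
step 9: bank1 5->5 [HIT]
step 10: bank1 5->5 [HIT]
step 11: bank1 5->5 [HIT]
step 12: bank0 1->9 [CONFLICT]
step 13: bank3 1->12 [CONFLICT]
step 14: bank3 12->12 [HIT]
step 15: bank0 9->3 [CONFLICT]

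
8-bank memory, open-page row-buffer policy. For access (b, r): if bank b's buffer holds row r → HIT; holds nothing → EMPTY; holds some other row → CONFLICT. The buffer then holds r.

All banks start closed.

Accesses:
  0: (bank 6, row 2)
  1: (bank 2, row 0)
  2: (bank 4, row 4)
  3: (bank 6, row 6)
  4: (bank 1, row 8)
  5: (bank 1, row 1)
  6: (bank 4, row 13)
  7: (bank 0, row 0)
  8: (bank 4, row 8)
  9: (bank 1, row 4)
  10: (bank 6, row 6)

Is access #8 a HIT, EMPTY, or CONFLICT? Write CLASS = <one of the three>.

step 0: bank6 None->2 [EMPTY]
step 1: bank2 None->0 [EMPTY]
step 2: bank4 None->4 [EMPTY]
step 3: bank6 2->6 [CONFLICT]
step 4: bank1 None->8 [EMPTY]
step 5: bank1 8->1 [CONFLICT]
step 6: bank4 4->13 [CONFLICT]
step 7: bank0 None->0 [EMPTY]
step 8: bank4 13->8 [CONFLICT]
step 9: bank1 1->4 [CONFLICT]
step 10: bank6 6->6 [HIT]

CLASS = CONFLICT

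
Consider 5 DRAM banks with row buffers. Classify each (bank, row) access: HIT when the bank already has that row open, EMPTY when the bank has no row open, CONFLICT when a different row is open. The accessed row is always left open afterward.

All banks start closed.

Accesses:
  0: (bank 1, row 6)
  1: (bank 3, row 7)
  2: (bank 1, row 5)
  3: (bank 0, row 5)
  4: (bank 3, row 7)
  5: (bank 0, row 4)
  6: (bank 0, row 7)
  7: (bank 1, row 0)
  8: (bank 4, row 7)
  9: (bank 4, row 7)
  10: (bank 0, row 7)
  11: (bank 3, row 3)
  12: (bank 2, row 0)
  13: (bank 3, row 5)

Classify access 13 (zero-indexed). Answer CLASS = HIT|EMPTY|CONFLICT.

CLASS = CONFLICT

step 0: bank1 None->6 [EMPTY]
step 1: bank3 None->7 [EMPTY]
step 2: bank1 6->5 [CONFLICT]
step 3: bank0 None->5 [EMPTY]
step 4: bank3 7->7 [HIT]
step 5: bank0 5->4 [CONFLICT]
step 6: bank0 4->7 [CONFLICT]
step 7: bank1 5->0 [CONFLICT]
step 8: bank4 None->7 [EMPTY]
step 9: bank4 7->7 [HIT]
step 10: bank0 7->7 [HIT]
step 11: bank3 7->3 [CONFLICT]
step 12: bank2 None->0 [EMPTY]
step 13: bank3 3->5 [CONFLICT]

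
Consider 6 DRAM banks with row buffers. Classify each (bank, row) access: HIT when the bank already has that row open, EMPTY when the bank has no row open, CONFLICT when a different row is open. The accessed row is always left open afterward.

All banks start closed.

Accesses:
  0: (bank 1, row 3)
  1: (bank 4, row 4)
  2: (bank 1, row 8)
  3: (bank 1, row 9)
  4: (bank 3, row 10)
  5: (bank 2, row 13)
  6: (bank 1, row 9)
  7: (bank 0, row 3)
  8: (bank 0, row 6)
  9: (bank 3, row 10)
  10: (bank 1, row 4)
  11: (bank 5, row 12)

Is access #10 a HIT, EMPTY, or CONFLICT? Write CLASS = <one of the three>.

CLASS = CONFLICT

#0 (1,3) E
#1 (4,4) E
#2 (1,8) C  (was 3)
#3 (1,9) C  (was 8)
#4 (3,10) E
#5 (2,13) E
#6 (1,9) H  (was 9)
#7 (0,3) E
#8 (0,6) C  (was 3)
#9 (3,10) H  (was 10)
#10 (1,4) C  (was 9)
#11 (5,12) E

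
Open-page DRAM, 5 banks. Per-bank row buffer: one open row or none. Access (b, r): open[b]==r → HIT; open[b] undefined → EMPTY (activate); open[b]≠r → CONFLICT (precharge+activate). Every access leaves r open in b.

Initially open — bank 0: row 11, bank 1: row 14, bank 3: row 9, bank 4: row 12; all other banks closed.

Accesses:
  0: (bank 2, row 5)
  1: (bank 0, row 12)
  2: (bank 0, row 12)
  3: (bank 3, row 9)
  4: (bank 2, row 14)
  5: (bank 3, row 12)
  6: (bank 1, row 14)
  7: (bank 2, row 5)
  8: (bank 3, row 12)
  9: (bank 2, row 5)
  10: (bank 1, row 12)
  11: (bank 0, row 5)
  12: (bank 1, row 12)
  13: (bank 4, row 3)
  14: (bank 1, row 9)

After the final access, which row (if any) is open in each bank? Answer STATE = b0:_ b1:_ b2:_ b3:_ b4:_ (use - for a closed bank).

step 0: bank2 None->5 [EMPTY]
step 1: bank0 11->12 [CONFLICT]
step 2: bank0 12->12 [HIT]
step 3: bank3 9->9 [HIT]
step 4: bank2 5->14 [CONFLICT]
step 5: bank3 9->12 [CONFLICT]
step 6: bank1 14->14 [HIT]
step 7: bank2 14->5 [CONFLICT]
step 8: bank3 12->12 [HIT]
step 9: bank2 5->5 [HIT]
step 10: bank1 14->12 [CONFLICT]
step 11: bank0 12->5 [CONFLICT]
step 12: bank1 12->12 [HIT]
step 13: bank4 12->3 [CONFLICT]
step 14: bank1 12->9 [CONFLICT]

STATE = b0:5 b1:9 b2:5 b3:12 b4:3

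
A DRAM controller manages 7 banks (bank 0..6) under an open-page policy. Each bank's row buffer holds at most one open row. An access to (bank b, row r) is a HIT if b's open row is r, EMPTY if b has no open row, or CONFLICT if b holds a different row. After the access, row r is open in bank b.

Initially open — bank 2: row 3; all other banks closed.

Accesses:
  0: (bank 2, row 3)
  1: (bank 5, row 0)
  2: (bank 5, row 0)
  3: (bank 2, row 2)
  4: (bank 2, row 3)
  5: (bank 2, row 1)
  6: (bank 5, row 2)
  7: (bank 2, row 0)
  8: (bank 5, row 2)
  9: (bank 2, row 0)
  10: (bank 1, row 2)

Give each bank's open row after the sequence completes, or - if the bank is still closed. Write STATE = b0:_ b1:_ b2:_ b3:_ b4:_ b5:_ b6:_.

STATE = b0:- b1:2 b2:0 b3:- b4:- b5:2 b6:-

step 0: bank2 3->3 [HIT]
step 1: bank5 None->0 [EMPTY]
step 2: bank5 0->0 [HIT]
step 3: bank2 3->2 [CONFLICT]
step 4: bank2 2->3 [CONFLICT]
step 5: bank2 3->1 [CONFLICT]
step 6: bank5 0->2 [CONFLICT]
step 7: bank2 1->0 [CONFLICT]
step 8: bank5 2->2 [HIT]
step 9: bank2 0->0 [HIT]
step 10: bank1 None->2 [EMPTY]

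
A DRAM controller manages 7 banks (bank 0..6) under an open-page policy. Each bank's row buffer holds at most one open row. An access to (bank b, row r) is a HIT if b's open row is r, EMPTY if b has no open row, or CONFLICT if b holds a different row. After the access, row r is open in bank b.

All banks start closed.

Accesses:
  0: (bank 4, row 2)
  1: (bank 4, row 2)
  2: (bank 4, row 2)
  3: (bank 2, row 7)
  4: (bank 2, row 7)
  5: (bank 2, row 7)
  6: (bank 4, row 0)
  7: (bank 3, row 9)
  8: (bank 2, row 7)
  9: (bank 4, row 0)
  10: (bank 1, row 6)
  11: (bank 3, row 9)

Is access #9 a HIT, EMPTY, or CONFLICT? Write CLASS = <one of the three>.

CLASS = HIT

step 0: bank4 None->2 [EMPTY]
step 1: bank4 2->2 [HIT]
step 2: bank4 2->2 [HIT]
step 3: bank2 None->7 [EMPTY]
step 4: bank2 7->7 [HIT]
step 5: bank2 7->7 [HIT]
step 6: bank4 2->0 [CONFLICT]
step 7: bank3 None->9 [EMPTY]
step 8: bank2 7->7 [HIT]
step 9: bank4 0->0 [HIT]
step 10: bank1 None->6 [EMPTY]
step 11: bank3 9->9 [HIT]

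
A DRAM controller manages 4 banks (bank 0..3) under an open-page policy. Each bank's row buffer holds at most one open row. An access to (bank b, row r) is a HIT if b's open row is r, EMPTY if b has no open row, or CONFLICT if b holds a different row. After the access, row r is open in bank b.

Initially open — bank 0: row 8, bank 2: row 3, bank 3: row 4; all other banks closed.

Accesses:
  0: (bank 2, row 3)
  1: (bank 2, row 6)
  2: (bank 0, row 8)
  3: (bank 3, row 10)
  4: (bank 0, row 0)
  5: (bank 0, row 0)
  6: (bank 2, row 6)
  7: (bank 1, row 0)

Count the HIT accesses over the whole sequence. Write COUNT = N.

COUNT = 4

#0 (2,3) H  (was 3)
#1 (2,6) C  (was 3)
#2 (0,8) H  (was 8)
#3 (3,10) C  (was 4)
#4 (0,0) C  (was 8)
#5 (0,0) H  (was 0)
#6 (2,6) H  (was 6)
#7 (1,0) E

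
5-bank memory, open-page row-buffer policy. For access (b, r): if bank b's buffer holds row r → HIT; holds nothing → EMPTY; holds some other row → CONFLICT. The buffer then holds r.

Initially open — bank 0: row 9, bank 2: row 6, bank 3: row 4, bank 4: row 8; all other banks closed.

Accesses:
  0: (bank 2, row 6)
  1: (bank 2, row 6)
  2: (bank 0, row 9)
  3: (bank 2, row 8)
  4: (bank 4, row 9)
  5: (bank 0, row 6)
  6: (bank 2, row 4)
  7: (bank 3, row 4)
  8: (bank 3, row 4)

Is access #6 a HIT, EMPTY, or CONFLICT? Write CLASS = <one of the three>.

0: bank 2 row 6 — prev 6 → HIT
1: bank 2 row 6 — prev 6 → HIT
2: bank 0 row 9 — prev 9 → HIT
3: bank 2 row 8 — prev 6 → CONFLICT
4: bank 4 row 9 — prev 8 → CONFLICT
5: bank 0 row 6 — prev 9 → CONFLICT
6: bank 2 row 4 — prev 8 → CONFLICT
7: bank 3 row 4 — prev 4 → HIT
8: bank 3 row 4 — prev 4 → HIT

CLASS = CONFLICT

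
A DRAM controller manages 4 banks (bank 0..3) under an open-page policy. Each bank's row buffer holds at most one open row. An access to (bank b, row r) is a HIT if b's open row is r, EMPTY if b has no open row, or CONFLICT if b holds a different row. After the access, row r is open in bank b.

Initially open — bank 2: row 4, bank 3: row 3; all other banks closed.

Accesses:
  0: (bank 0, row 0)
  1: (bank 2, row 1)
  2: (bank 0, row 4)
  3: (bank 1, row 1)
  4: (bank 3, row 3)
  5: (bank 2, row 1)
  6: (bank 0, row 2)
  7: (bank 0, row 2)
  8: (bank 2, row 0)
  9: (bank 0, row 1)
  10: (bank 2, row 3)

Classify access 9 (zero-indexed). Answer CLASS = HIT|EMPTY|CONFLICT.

CLASS = CONFLICT

step 0: bank0 None->0 [EMPTY]
step 1: bank2 4->1 [CONFLICT]
step 2: bank0 0->4 [CONFLICT]
step 3: bank1 None->1 [EMPTY]
step 4: bank3 3->3 [HIT]
step 5: bank2 1->1 [HIT]
step 6: bank0 4->2 [CONFLICT]
step 7: bank0 2->2 [HIT]
step 8: bank2 1->0 [CONFLICT]
step 9: bank0 2->1 [CONFLICT]
step 10: bank2 0->3 [CONFLICT]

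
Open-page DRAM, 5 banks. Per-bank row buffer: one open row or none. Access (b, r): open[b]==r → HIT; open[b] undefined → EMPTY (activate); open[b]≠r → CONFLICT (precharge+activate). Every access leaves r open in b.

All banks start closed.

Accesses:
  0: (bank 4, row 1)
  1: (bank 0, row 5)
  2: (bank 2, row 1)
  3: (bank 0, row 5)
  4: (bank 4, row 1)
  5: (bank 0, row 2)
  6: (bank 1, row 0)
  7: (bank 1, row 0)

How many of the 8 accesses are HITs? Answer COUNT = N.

  [0] b4 r1: no row ⇒ E
  [1] b0 r5: no row ⇒ E
  [2] b2 r1: no row ⇒ E
  [3] b0 r5: had r5 ⇒ H
  [4] b4 r1: had r1 ⇒ H
  [5] b0 r2: had r5 ⇒ C
  [6] b1 r0: no row ⇒ E
  [7] b1 r0: had r0 ⇒ H

COUNT = 3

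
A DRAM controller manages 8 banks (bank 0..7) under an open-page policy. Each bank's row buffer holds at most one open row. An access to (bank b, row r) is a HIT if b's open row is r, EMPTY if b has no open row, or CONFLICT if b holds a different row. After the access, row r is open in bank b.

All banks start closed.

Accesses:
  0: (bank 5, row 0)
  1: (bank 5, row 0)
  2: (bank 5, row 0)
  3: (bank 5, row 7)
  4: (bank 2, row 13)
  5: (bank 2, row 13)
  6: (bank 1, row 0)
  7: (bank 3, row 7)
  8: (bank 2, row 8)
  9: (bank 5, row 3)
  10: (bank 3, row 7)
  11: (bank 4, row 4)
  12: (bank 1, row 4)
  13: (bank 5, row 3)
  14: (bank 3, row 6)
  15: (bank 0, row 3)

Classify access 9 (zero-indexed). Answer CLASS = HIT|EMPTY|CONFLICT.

CLASS = CONFLICT

  [0] b5 r0: no row ⇒ E
  [1] b5 r0: had r0 ⇒ H
  [2] b5 r0: had r0 ⇒ H
  [3] b5 r7: had r0 ⇒ C
  [4] b2 r13: no row ⇒ E
  [5] b2 r13: had r13 ⇒ H
  [6] b1 r0: no row ⇒ E
  [7] b3 r7: no row ⇒ E
  [8] b2 r8: had r13 ⇒ C
  [9] b5 r3: had r7 ⇒ C
  [10] b3 r7: had r7 ⇒ H
  [11] b4 r4: no row ⇒ E
  [12] b1 r4: had r0 ⇒ C
  [13] b5 r3: had r3 ⇒ H
  [14] b3 r6: had r7 ⇒ C
  [15] b0 r3: no row ⇒ E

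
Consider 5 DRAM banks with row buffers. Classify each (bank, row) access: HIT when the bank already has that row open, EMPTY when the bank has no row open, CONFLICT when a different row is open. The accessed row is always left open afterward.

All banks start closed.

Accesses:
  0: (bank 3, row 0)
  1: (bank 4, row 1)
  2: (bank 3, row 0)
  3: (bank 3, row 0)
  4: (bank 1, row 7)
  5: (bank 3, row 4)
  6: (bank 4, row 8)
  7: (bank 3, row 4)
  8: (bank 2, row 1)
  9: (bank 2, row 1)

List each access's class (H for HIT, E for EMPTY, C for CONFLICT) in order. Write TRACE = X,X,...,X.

TRACE = E,E,H,H,E,C,C,H,E,H

step 0: bank3 None->0 [EMPTY]
step 1: bank4 None->1 [EMPTY]
step 2: bank3 0->0 [HIT]
step 3: bank3 0->0 [HIT]
step 4: bank1 None->7 [EMPTY]
step 5: bank3 0->4 [CONFLICT]
step 6: bank4 1->8 [CONFLICT]
step 7: bank3 4->4 [HIT]
step 8: bank2 None->1 [EMPTY]
step 9: bank2 1->1 [HIT]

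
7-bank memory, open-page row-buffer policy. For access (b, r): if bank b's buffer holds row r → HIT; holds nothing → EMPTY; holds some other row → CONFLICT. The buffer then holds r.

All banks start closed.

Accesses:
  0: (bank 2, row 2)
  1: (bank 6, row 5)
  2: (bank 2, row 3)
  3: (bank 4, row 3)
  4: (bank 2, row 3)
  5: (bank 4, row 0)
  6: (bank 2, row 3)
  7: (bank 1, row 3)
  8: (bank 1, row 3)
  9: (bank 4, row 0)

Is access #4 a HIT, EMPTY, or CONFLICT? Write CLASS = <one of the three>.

0: bank 2 row 2 — prev None → EMPTY
1: bank 6 row 5 — prev None → EMPTY
2: bank 2 row 3 — prev 2 → CONFLICT
3: bank 4 row 3 — prev None → EMPTY
4: bank 2 row 3 — prev 3 → HIT
5: bank 4 row 0 — prev 3 → CONFLICT
6: bank 2 row 3 — prev 3 → HIT
7: bank 1 row 3 — prev None → EMPTY
8: bank 1 row 3 — prev 3 → HIT
9: bank 4 row 0 — prev 0 → HIT

CLASS = HIT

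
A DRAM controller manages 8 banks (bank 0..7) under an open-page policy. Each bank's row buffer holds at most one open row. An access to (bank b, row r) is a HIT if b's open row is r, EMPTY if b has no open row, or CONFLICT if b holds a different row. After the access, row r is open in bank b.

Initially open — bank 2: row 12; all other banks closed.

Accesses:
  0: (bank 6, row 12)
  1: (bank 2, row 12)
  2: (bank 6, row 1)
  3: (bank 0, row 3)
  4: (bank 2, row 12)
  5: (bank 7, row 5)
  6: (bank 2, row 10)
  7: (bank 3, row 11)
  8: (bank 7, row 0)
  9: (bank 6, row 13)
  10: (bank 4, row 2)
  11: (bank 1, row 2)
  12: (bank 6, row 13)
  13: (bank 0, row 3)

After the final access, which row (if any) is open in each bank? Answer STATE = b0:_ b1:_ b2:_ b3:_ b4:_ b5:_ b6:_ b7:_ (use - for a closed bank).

#0 (6,12) E
#1 (2,12) H  (was 12)
#2 (6,1) C  (was 12)
#3 (0,3) E
#4 (2,12) H  (was 12)
#5 (7,5) E
#6 (2,10) C  (was 12)
#7 (3,11) E
#8 (7,0) C  (was 5)
#9 (6,13) C  (was 1)
#10 (4,2) E
#11 (1,2) E
#12 (6,13) H  (was 13)
#13 (0,3) H  (was 3)

STATE = b0:3 b1:2 b2:10 b3:11 b4:2 b5:- b6:13 b7:0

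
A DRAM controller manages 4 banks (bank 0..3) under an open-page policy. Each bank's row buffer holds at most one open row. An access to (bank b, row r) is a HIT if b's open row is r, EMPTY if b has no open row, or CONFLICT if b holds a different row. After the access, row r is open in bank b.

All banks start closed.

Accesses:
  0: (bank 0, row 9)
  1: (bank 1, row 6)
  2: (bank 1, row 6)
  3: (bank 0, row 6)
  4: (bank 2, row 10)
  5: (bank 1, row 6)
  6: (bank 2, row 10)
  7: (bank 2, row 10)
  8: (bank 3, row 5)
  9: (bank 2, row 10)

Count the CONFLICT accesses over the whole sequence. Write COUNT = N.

#0 (0,9) E
#1 (1,6) E
#2 (1,6) H  (was 6)
#3 (0,6) C  (was 9)
#4 (2,10) E
#5 (1,6) H  (was 6)
#6 (2,10) H  (was 10)
#7 (2,10) H  (was 10)
#8 (3,5) E
#9 (2,10) H  (was 10)

COUNT = 1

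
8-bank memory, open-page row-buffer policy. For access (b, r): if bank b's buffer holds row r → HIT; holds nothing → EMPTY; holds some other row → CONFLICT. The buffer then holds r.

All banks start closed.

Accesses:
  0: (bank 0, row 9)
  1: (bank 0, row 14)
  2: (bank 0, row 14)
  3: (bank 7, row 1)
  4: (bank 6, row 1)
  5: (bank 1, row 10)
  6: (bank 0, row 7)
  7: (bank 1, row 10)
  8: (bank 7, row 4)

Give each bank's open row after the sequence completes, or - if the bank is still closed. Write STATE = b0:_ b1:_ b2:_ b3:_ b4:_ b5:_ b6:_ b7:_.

step 0: bank0 None->9 [EMPTY]
step 1: bank0 9->14 [CONFLICT]
step 2: bank0 14->14 [HIT]
step 3: bank7 None->1 [EMPTY]
step 4: bank6 None->1 [EMPTY]
step 5: bank1 None->10 [EMPTY]
step 6: bank0 14->7 [CONFLICT]
step 7: bank1 10->10 [HIT]
step 8: bank7 1->4 [CONFLICT]

STATE = b0:7 b1:10 b2:- b3:- b4:- b5:- b6:1 b7:4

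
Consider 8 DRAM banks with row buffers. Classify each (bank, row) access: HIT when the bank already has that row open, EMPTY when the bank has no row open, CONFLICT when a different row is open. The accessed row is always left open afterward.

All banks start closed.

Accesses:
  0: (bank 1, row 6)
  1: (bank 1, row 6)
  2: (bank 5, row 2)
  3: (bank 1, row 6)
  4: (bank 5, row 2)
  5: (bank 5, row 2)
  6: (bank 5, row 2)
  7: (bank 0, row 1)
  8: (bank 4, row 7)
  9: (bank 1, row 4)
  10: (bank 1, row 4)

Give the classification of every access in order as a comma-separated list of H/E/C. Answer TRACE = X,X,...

  [0] b1 r6: no row ⇒ E
  [1] b1 r6: had r6 ⇒ H
  [2] b5 r2: no row ⇒ E
  [3] b1 r6: had r6 ⇒ H
  [4] b5 r2: had r2 ⇒ H
  [5] b5 r2: had r2 ⇒ H
  [6] b5 r2: had r2 ⇒ H
  [7] b0 r1: no row ⇒ E
  [8] b4 r7: no row ⇒ E
  [9] b1 r4: had r6 ⇒ C
  [10] b1 r4: had r4 ⇒ H

TRACE = E,H,E,H,H,H,H,E,E,C,H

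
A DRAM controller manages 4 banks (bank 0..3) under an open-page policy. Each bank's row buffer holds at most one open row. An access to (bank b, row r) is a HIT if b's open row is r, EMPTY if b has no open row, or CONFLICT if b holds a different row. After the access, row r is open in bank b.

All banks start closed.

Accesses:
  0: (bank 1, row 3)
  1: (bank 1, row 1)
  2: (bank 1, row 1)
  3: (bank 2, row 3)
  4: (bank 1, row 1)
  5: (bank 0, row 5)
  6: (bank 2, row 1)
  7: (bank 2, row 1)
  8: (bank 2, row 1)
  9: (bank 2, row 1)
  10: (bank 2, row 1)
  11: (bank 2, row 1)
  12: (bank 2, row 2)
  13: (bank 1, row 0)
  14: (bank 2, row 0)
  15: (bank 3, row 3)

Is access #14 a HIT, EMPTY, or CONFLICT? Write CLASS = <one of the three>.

#0 (1,3) E
#1 (1,1) C  (was 3)
#2 (1,1) H  (was 1)
#3 (2,3) E
#4 (1,1) H  (was 1)
#5 (0,5) E
#6 (2,1) C  (was 3)
#7 (2,1) H  (was 1)
#8 (2,1) H  (was 1)
#9 (2,1) H  (was 1)
#10 (2,1) H  (was 1)
#11 (2,1) H  (was 1)
#12 (2,2) C  (was 1)
#13 (1,0) C  (was 1)
#14 (2,0) C  (was 2)
#15 (3,3) E

CLASS = CONFLICT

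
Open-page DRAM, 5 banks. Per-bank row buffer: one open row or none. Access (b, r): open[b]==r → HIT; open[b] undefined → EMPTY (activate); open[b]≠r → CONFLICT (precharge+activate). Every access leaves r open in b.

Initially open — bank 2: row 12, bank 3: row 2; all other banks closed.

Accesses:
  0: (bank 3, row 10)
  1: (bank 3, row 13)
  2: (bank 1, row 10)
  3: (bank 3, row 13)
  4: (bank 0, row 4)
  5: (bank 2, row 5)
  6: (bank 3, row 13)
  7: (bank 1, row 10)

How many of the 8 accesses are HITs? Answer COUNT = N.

  [0] b3 r10: had r2 ⇒ C
  [1] b3 r13: had r10 ⇒ C
  [2] b1 r10: no row ⇒ E
  [3] b3 r13: had r13 ⇒ H
  [4] b0 r4: no row ⇒ E
  [5] b2 r5: had r12 ⇒ C
  [6] b3 r13: had r13 ⇒ H
  [7] b1 r10: had r10 ⇒ H

COUNT = 3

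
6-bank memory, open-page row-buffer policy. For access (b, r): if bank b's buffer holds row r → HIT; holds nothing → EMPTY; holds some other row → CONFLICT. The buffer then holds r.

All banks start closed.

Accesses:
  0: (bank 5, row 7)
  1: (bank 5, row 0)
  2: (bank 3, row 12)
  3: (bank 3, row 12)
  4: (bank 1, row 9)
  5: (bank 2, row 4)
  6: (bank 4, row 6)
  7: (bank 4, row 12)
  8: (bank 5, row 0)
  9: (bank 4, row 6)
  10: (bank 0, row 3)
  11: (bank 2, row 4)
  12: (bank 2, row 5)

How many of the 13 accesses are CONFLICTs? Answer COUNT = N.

COUNT = 4

step 0: bank5 None->7 [EMPTY]
step 1: bank5 7->0 [CONFLICT]
step 2: bank3 None->12 [EMPTY]
step 3: bank3 12->12 [HIT]
step 4: bank1 None->9 [EMPTY]
step 5: bank2 None->4 [EMPTY]
step 6: bank4 None->6 [EMPTY]
step 7: bank4 6->12 [CONFLICT]
step 8: bank5 0->0 [HIT]
step 9: bank4 12->6 [CONFLICT]
step 10: bank0 None->3 [EMPTY]
step 11: bank2 4->4 [HIT]
step 12: bank2 4->5 [CONFLICT]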